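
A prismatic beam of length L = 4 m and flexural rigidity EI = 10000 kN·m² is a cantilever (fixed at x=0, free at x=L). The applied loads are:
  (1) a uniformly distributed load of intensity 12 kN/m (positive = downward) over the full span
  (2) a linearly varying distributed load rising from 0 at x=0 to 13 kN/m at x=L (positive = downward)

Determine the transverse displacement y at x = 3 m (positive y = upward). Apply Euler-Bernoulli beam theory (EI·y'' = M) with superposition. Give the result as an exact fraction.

Load 1 — uniform load w=12 kN/m over full span:
  y_1 = -wx²(x²-4Lx+6L²)/(24EI) = -12·3²·(3²-4·4·3+6·4²)/(24·10000) = -513/20000 m
Load 2 — triangular load w₀=13 kN/m (0→w₀ over full span):
  y_2 = (w₀Lx³/12-w₀L²x²/6-w₀x⁵/(120L))/EI = (13·4·3³/12-13·4²·3²/6-13·3⁵/(120·4))/10000 = -32253/1600000 m
Superposition: y = Σ y_i = -73293/1600000 m ≈ -0.045808 m

y(3) = -73293/1600000 m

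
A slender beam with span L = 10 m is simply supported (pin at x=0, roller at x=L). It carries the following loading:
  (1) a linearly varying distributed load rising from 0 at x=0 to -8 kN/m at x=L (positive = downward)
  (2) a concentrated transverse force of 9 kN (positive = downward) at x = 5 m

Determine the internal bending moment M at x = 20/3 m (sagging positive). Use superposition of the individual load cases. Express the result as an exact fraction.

M(20/3) = -2785/81 kN·m

Load 1 — triangular load w₀=-8 kN/m (0→w₀ over full span):
  M_1 = w₀Lx/6 - w₀x³/(6L) = (-8)·10·(20/3)/6 - (-8)·(20/3)³/(6·10) = -4000/81 kN·m
Load 2 — point force P=9 kN at a=5 m (b=L-a=5):
  M_2 = Pa(L-x)/L  [x>a] = 9·5·(10-(20/3))/10 = 15 kN·m
Superposition: M = Σ M_i = -2785/81 kN·m ≈ -34.382716 kN·m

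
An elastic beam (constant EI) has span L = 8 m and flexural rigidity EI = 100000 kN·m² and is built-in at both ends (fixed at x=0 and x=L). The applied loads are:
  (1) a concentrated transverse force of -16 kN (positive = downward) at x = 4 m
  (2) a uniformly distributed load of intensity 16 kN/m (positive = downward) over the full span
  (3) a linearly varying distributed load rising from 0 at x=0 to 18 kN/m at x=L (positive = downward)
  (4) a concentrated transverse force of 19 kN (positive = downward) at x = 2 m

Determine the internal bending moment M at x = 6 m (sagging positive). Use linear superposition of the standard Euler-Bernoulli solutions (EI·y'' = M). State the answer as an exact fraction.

Load 1 — point force P=-16 kN at a=4 m (b=L-a=4):
  M_1 = Pa²(a+3b)(L-x)/L³ - Pa²b/L²  [x>a] = (-16)·4²·(4+3·4)·(8-6)/8³ - (-16)·4²·4/8² = 0 kN·m
Load 2 — uniform load w=16 kN/m over full span:
  M_2 = wLx/2 - wL²/12 - wx²/2 = 16·8·6/2 - 16·8²/12 - 16·6²/2 = 32/3 kN·m
Load 3 — triangular load w₀=18 kN/m (0→w₀ over full span):
  M_3 = 3w₀Lx/20 - w₀L²/30 - w₀x³/(6L) = 3·18·8·6/20 - 18·8²/30 - 18·6³/(6·8) = 51/5 kN·m
Load 4 — point force P=19 kN at a=2 m (b=L-a=6):
  M_4 = Pa²(a+3b)(L-x)/L³ - Pa²b/L²  [x>a] = 19·2²·(2+3·6)·(8-6)/8³ - 19·2²·6/8² = -19/16 kN·m
Superposition: M = Σ M_i = 4723/240 kN·m ≈ 19.679167 kN·m

M(6) = 4723/240 kN·m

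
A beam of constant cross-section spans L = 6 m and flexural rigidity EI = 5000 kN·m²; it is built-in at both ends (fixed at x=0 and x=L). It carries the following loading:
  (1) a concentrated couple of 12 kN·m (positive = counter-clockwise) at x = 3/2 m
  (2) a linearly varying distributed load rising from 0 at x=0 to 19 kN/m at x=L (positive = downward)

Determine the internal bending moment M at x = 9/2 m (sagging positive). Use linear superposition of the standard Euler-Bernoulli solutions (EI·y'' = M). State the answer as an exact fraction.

M(9/2) = 1029/160 kN·m

Load 1 — applied couple M₀=12 kN·m at a=3/2 m (b=L-a=9/2):
  M_1 = R_Ax - M_A - M₀  [x>a] with R_A=9/4, M_A=-9/4 = (9/4)·(9/2) - (-9/4) - 12 = 3/8 kN·m
Load 2 — triangular load w₀=19 kN/m (0→w₀ over full span):
  M_2 = 3w₀Lx/20 - w₀L²/30 - w₀x³/(6L) = 3·19·6·(9/2)/20 - 19·6²/30 - 19·(9/2)³/(6·6) = 969/160 kN·m
Superposition: M = Σ M_i = 1029/160 kN·m ≈ 6.431250 kN·m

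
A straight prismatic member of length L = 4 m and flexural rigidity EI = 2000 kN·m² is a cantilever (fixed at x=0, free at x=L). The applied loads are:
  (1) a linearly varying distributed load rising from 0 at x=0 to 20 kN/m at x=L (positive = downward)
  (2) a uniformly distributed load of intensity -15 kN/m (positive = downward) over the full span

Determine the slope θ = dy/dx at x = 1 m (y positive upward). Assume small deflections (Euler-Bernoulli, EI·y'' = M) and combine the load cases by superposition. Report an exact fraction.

Load 1 — triangular load w₀=20 kN/m (0→w₀ over full span):
  θ_1 = (w₀Lx²/4-w₀L²x/3-w₀x⁴/(24L))/EI = (20·4·1²/4-20·4²·1/3-20·1⁴/(24·4))/2000 = -139/3200 rad
Load 2 — uniform load w=-15 kN/m over full span:
  θ_2 = -wx(x²-3Lx+3L²)/(6EI) = -(-15)·1·(1²-3·4·1+3·4²)/(6·2000) = 37/800 rad
Superposition: θ = Σ θ_i = 9/3200 rad ≈ 0.002812 rad

θ(1) = 9/3200 rad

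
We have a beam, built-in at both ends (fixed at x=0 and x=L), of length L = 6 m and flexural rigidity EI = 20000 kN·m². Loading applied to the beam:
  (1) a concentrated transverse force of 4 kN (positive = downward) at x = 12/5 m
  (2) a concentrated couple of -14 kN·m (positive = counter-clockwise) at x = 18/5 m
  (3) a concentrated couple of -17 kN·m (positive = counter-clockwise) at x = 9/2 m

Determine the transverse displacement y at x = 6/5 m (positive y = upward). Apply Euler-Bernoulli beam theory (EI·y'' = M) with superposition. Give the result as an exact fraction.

y(6/5) = 427887/2500000000 m

Load 1 — point force P=4 kN at a=12/5 m (b=L-a=18/5):
  y_1 = -Pb²x²(3aL-(3a+b)x)/(6L³EI)  [x≤a] = -4·(18/5)²·(6/5)²·(3·(12/5)·6-(3·(12/5)+(18/5))·(6/5))/(6·6³·20000) = -1701/19531250 m
Load 2 — applied couple M₀=-14 kN·m at a=18/5 m (b=L-a=12/5):
  y_2 = (R_Ax³/6 - M_Ax²/2)/EI  [x≤a] with R_A=-84/25, M_A=-112/25 = ((-84/25)·(6/5)³/6 - (-112/25)·(6/5)²/2)/20000 = 441/3906250 m
Load 3 — applied couple M₀=-17 kN·m at a=9/2 m (b=L-a=3/2):
  y_3 = (R_Ax³/6 - M_Ax²/2)/EI  [x≤a] with R_A=-51/16, M_A=-85/16 = ((-51/16)·(6/5)³/6 - (-85/16)·(6/5)²/2)/20000 = 2907/20000000 m
Superposition: y = Σ y_i = 427887/2500000000 m ≈ 0.000171 m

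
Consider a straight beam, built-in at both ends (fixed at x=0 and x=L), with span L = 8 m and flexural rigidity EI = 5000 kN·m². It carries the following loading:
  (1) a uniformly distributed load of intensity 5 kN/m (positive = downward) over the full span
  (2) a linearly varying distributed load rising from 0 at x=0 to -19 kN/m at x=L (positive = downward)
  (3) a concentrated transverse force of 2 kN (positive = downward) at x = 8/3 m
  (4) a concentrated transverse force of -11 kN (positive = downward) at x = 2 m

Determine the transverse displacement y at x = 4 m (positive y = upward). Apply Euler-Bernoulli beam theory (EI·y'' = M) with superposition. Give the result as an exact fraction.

y(4) = 1189/101250 m

Load 1 — uniform load w=5 kN/m over full span:
  y_1 = -wx²(L-x)²/(24EI) = -5·4²·(8-4)²/(24·5000) = -4/375 m
Load 2 — triangular load w₀=-19 kN/m (0→w₀ over full span):
  y_2 = -w₀x²(L-x)²(x+2L)/(120LEI) = -(-19)·4²·(8-4)²·(4+2·8)/(120·8·5000) = 38/1875 m
Load 3 — point force P=2 kN at a=8/3 m (b=L-a=16/3):
  y_3 = -Pa²(L-x)²(3bL-(3b+a)(L-x))/(6L³EI)  [x>a] = -2·(8/3)²·(8-4)²·(3·(16/3)·8-(3·(16/3)+(8/3))·(8-4))/(6·8³·5000) = -8/10125 m
Load 4 — point force P=-11 kN at a=2 m (b=L-a=6):
  y_4 = -Pa²(L-x)²(3bL-(3b+a)(L-x))/(6L³EI)  [x>a] = -(-11)·2²·(8-4)²·(3·6·8-(3·6+2)·(8-4))/(6·8³·5000) = 11/3750 m
Superposition: y = Σ y_i = 1189/101250 m ≈ 0.011743 m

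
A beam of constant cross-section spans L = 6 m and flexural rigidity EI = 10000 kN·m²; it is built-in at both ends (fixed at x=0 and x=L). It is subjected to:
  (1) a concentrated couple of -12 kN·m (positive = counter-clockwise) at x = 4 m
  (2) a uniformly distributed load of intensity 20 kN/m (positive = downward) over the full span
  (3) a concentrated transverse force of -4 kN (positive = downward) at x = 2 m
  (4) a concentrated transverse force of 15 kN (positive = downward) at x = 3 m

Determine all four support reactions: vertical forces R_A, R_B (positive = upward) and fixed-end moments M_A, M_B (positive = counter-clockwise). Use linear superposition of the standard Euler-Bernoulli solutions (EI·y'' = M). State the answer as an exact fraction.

Load 1 — applied couple M₀=-12 kN·m at a=4 m (b=L-a=2):
  R_A = 6M₀ab/L³ = 6·(-12)·4·2/6³ = -8/3 kN
  M_A = M₀b(2a-b)/L² = (-12)·2·(2·4-2)/6² = -4 kN·m
  R_B = -6M₀ab/L³ = -6·(-12)·4·2/6³ = 8/3 kN
  M_B = M₀a(2b-a)/L² = (-12)·4·(2·2-4)/6² = 0 kN·m
Load 2 — uniform load w=20 kN/m over full span:
  R_A = wL/2 = 20·6/2 = 60 kN
  M_A = wL²/12 = 20·6²/12 = 60 kN·m
  R_B = wL/2 = 20·6/2 = 60 kN
  M_B = -wL²/12 = -20·6²/12 = -60 kN·m
Load 3 — point force P=-4 kN at a=2 m (b=L-a=4):
  R_A = Pb²(3a+b)/L³ = (-4)·4²·(3·2+4)/6³ = -80/27 kN
  M_A = Pab²/L² = (-4)·2·4²/6² = -32/9 kN·m
  R_B = Pa²(a+3b)/L³ = (-4)·2²·(2+3·4)/6³ = -28/27 kN
  M_B = -Pa²b/L² = -(-4)·2²·4/6² = 16/9 kN·m
Load 4 — point force P=15 kN at a=3 m (b=L-a=3):
  R_A = Pb²(3a+b)/L³ = 15·3²·(3·3+3)/6³ = 15/2 kN
  M_A = Pab²/L² = 15·3·3²/6² = 45/4 kN·m
  R_B = Pa²(a+3b)/L³ = 15·3²·(3+3·3)/6³ = 15/2 kN
  M_B = -Pa²b/L² = -15·3²·3/6² = -45/4 kN·m
Superposition: R_A = 3341/54 kN, M_A = 2293/36 kN·m, R_B = 3733/54 kN, M_B = -2501/36 kN·m

R_A = 3341/54 kN, M_A = 2293/36 kN·m, R_B = 3733/54 kN, M_B = -2501/36 kN·m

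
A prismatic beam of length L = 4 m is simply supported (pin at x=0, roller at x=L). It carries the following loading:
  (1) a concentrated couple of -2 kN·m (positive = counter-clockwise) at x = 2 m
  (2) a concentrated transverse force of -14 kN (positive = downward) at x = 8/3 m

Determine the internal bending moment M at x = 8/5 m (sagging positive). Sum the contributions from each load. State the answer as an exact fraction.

M(8/5) = -124/15 kN·m

Load 1 — applied couple M₀=-2 kN·m at a=2 m (b=L-a=2):
  M_1 = M₀x/L  [x≤a] = (-2)·(8/5)/4 = -4/5 kN·m
Load 2 — point force P=-14 kN at a=8/3 m (b=L-a=4/3):
  M_2 = Pbx/L  [x≤a] = (-14)·(4/3)·(8/5)/4 = -112/15 kN·m
Superposition: M = Σ M_i = -124/15 kN·m ≈ -8.266667 kN·m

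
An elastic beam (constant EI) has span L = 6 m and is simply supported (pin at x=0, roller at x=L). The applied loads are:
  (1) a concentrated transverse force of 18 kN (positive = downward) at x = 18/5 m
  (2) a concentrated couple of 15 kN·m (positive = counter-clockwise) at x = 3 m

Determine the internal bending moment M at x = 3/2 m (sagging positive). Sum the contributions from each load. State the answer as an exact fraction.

M(3/2) = 291/20 kN·m

Load 1 — point force P=18 kN at a=18/5 m (b=L-a=12/5):
  M_1 = Pbx/L  [x≤a] = 18·(12/5)·(3/2)/6 = 54/5 kN·m
Load 2 — applied couple M₀=15 kN·m at a=3 m (b=L-a=3):
  M_2 = M₀x/L  [x≤a] = 15·(3/2)/6 = 15/4 kN·m
Superposition: M = Σ M_i = 291/20 kN·m ≈ 14.550000 kN·m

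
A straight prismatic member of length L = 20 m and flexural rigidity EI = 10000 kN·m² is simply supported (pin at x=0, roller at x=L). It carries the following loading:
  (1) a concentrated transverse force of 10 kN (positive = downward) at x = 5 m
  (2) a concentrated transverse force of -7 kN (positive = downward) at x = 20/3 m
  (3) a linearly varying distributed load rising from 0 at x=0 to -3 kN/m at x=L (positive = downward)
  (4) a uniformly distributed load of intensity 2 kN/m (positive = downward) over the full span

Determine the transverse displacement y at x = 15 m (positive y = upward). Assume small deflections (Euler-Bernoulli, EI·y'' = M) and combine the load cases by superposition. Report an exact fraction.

y(15) = -15157/207360 m

Load 1 — point force P=10 kN at a=5 m (b=L-a=15):
  y_1 = -Pa(L-x)(2Lx-a²-x²)/(6LEI)  [x>a] = -10·5·(20-15)·(2·20·15-5²-15²)/(6·20·10000) = -7/96 m
Load 2 — point force P=-7 kN at a=20/3 m (b=L-a=40/3):
  y_2 = -Pa(L-x)(2Lx-a²-x²)/(6LEI)  [x>a] = -(-7)·(20/3)·(20-15)·(2·20·15-(20/3)²-15²)/(6·20·10000) = 833/12960 m
Load 3 — triangular load w₀=-3 kN/m (0→w₀ over full span):
  y_3 = -w₀x(7L⁴-10L²x²+3x⁴)/(360LEI) = -(-3)·15·(7·20⁴-10·20²·15²+3·15⁴)/(360·20·10000) = 119/512 m
Load 4 — uniform load w=2 kN/m over full span:
  y_4 = -wx(L³-2Lx²+x³)/(24EI) = -2·15·(20³-2·20·15²+15³)/(24·10000) = -19/64 m
Superposition: y = Σ y_i = -15157/207360 m ≈ -0.073095 m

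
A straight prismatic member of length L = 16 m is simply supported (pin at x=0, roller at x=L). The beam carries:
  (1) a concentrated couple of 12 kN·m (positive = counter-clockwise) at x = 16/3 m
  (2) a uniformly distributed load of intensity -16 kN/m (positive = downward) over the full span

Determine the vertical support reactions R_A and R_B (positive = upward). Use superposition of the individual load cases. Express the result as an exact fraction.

Load 1 — applied couple M₀=12 kN·m at a=16/3 m (b=L-a=32/3):
  R_A = M₀/L = 12/16 = 3/4 kN
  R_B = -M₀/L = -12/16 = -3/4 kN
Load 2 — uniform load w=-16 kN/m over full span:
  R_A = wL/2 = (-16)·16/2 = -128 kN
  R_B = wL/2 = (-16)·16/2 = -128 kN
Superposition: R_A = -509/4 kN, R_B = -515/4 kN

R_A = -509/4 kN, R_B = -515/4 kN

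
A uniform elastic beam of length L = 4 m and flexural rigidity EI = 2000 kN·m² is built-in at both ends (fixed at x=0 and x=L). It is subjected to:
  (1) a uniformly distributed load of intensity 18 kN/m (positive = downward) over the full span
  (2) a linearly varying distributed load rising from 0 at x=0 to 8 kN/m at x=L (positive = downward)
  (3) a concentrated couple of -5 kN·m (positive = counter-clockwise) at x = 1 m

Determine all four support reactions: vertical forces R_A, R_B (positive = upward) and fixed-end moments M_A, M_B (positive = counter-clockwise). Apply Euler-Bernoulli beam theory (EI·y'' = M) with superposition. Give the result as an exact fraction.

R_A = 6303/160 kN, M_A = 7009/240 kN·m, R_B = 7777/160 kN, M_B = -2557/80 kN·m

Load 1 — uniform load w=18 kN/m over full span:
  R_A = wL/2 = 18·4/2 = 36 kN
  M_A = wL²/12 = 18·4²/12 = 24 kN·m
  R_B = wL/2 = 18·4/2 = 36 kN
  M_B = -wL²/12 = -18·4²/12 = -24 kN·m
Load 2 — triangular load w₀=8 kN/m (0→w₀ over full span):
  R_A = 3w₀L/20 = 3·8·4/20 = 24/5 kN
  M_A = w₀L²/30 = 8·4²/30 = 64/15 kN·m
  R_B = 7w₀L/20 = 7·8·4/20 = 56/5 kN
  M_B = -w₀L²/20 = -8·4²/20 = -32/5 kN·m
Load 3 — applied couple M₀=-5 kN·m at a=1 m (b=L-a=3):
  R_A = 6M₀ab/L³ = 6·(-5)·1·3/4³ = -45/32 kN
  M_A = M₀b(2a-b)/L² = (-5)·3·(2·1-3)/4² = 15/16 kN·m
  R_B = -6M₀ab/L³ = -6·(-5)·1·3/4³ = 45/32 kN
  M_B = M₀a(2b-a)/L² = (-5)·1·(2·3-1)/4² = -25/16 kN·m
Superposition: R_A = 6303/160 kN, M_A = 7009/240 kN·m, R_B = 7777/160 kN, M_B = -2557/80 kN·m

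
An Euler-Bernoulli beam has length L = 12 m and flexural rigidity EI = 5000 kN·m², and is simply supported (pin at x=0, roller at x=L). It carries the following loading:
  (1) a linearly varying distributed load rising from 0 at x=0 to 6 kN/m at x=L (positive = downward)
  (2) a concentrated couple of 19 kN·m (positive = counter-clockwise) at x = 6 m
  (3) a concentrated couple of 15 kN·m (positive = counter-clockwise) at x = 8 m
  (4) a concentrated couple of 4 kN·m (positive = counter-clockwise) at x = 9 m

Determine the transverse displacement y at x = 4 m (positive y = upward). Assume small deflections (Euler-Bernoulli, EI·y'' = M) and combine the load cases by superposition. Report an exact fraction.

y(4) = -892/5625 m

Load 1 — triangular load w₀=6 kN/m (0→w₀ over full span):
  y_1 = -w₀x(7L⁴-10L²x²+3x⁴)/(360LEI) = -6·4·(7·12⁴-10·12²·4²+3·4⁴)/(360·12·5000) = -256/1875 m
Load 2 — applied couple M₀=19 kN·m at a=6 m (b=L-a=6):
  y_2 = (M₀x³/(6L)+C₁x)/EI  [x≤a] with C₁=M₀(3b²-L²)/(6L)=-19/2 = (19·4³/(6·12)+(-19/2)·4)/5000 = -19/4500 m
Load 3 — applied couple M₀=15 kN·m at a=8 m (b=L-a=4):
  y_3 = (M₀x³/(6L)+C₁x)/EI  [x≤a] with C₁=M₀(3b²-L²)/(6L)=-20 = (15·4³/(6·12)+(-20)·4)/5000 = -1/75 m
Load 4 — applied couple M₀=4 kN·m at a=9 m (b=L-a=3):
  y_4 = (M₀x³/(6L)+C₁x)/EI  [x≤a] with C₁=M₀(3b²-L²)/(6L)=-13/2 = (4·4³/(6·12)+(-13/2)·4)/5000 = -101/22500 m
Superposition: y = Σ y_i = -892/5625 m ≈ -0.158578 m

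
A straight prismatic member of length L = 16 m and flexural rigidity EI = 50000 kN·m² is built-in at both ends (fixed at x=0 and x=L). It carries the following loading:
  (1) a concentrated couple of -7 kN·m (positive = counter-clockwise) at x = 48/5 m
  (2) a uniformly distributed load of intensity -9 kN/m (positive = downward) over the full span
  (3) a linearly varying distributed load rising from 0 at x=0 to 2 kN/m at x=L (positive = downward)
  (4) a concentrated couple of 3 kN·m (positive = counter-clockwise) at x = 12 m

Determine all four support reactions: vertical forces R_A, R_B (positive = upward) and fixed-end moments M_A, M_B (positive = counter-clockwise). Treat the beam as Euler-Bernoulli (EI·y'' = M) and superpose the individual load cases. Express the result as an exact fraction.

Load 1 — applied couple M₀=-7 kN·m at a=48/5 m (b=L-a=32/5):
  R_A = 6M₀ab/L³ = 6·(-7)·(48/5)·(32/5)/16³ = -63/100 kN
  M_A = M₀b(2a-b)/L² = (-7)·(32/5)·(2·(48/5)-(32/5))/16² = -56/25 kN·m
  R_B = -6M₀ab/L³ = -6·(-7)·(48/5)·(32/5)/16³ = 63/100 kN
  M_B = M₀a(2b-a)/L² = (-7)·(48/5)·(2·(32/5)-(48/5))/16² = -21/25 kN·m
Load 2 — uniform load w=-9 kN/m over full span:
  R_A = wL/2 = (-9)·16/2 = -72 kN
  M_A = wL²/12 = (-9)·16²/12 = -192 kN·m
  R_B = wL/2 = (-9)·16/2 = -72 kN
  M_B = -wL²/12 = -(-9)·16²/12 = 192 kN·m
Load 3 — triangular load w₀=2 kN/m (0→w₀ over full span):
  R_A = 3w₀L/20 = 3·2·16/20 = 24/5 kN
  M_A = w₀L²/30 = 2·16²/30 = 256/15 kN·m
  R_B = 7w₀L/20 = 7·2·16/20 = 56/5 kN
  M_B = -w₀L²/20 = -2·16²/20 = -128/5 kN·m
Load 4 — applied couple M₀=3 kN·m at a=12 m (b=L-a=4):
  R_A = 6M₀ab/L³ = 6·3·12·4/16³ = 27/128 kN
  M_A = M₀b(2a-b)/L² = 3·4·(2·12-4)/16² = 15/16 kN·m
  R_B = -6M₀ab/L³ = -6·3·12·4/16³ = -27/128 kN
  M_B = M₀a(2b-a)/L² = 3·12·(2·4-12)/16² = -9/16 kN·m
Superposition: R_A = -216381/3200 kN, M_A = -211483/1200 kN·m, R_B = -193219/3200 kN, M_B = 65999/400 kN·m

R_A = -216381/3200 kN, M_A = -211483/1200 kN·m, R_B = -193219/3200 kN, M_B = 65999/400 kN·m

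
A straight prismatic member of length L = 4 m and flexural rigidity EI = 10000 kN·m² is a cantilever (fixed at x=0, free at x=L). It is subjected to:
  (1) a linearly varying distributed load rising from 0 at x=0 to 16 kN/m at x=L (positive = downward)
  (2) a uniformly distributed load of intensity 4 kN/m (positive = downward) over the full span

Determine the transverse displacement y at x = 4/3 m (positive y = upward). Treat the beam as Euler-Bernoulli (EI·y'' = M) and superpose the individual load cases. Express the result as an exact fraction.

y(4/3) = -19592/2278125 m

Load 1 — triangular load w₀=16 kN/m (0→w₀ over full span):
  y_1 = (w₀Lx³/12-w₀L²x²/6-w₀x⁵/(120L))/EI = (16·4·(4/3)³/12-16·4²·(4/3)²/6-16·(4/3)⁵/(120·4))/10000 = -14432/2278125 m
Load 2 — uniform load w=4 kN/m over full span:
  y_2 = -wx²(x²-4Lx+6L²)/(24EI) = -4·(4/3)²·((4/3)²-4·4·(4/3)+6·4²)/(24·10000) = -344/151875 m
Superposition: y = Σ y_i = -19592/2278125 m ≈ -0.008600 m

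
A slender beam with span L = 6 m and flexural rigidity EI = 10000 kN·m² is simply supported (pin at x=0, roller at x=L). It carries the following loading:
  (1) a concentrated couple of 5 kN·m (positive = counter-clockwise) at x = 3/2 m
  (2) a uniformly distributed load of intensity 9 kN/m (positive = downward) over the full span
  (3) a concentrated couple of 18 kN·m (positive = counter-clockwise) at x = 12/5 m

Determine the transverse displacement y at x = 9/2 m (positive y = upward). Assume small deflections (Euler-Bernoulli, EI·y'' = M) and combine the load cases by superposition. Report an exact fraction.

y(9/2) = -288747/32000000 m

Load 1 — applied couple M₀=5 kN·m at a=3/2 m (b=L-a=9/2):
  y_1 = (M₀x³/(6L)-M₀(x-a)²/2+C₁x)/EI  [x>a] with C₁=M₀(3b²-L²)/(6L)=55/16 = (5·(9/2)³/(6·6)-5·((9/2)-(3/2))²/2+(55/16)·(9/2))/10000 = 9/16000 m
Load 2 — uniform load w=9 kN/m over full span:
  y_2 = -wx(L³-2Lx²+x³)/(24EI) = -9·(9/2)·(6³-2·6·(9/2)²+(9/2)³)/(24·10000) = -13851/1280000 m
Load 3 — applied couple M₀=18 kN·m at a=12/5 m (b=L-a=18/5):
  y_3 = (M₀x³/(6L)-M₀(x-a)²/2+C₁x)/EI  [x>a] with C₁=M₀(3b²-L²)/(6L)=36/25 = (18·(9/2)³/(6·6)-18·((9/2)-(12/5))²/2+(36/25)·(9/2))/10000 = 4941/4000000 m
Superposition: y = Σ y_i = -288747/32000000 m ≈ -0.009023 m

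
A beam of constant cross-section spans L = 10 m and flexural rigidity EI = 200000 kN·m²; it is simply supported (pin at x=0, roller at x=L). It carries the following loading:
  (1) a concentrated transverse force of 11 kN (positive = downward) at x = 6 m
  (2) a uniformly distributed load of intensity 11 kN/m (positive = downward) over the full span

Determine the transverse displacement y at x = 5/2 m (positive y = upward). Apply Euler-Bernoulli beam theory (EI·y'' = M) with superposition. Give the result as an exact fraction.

y(5/2) = -446611/76800000 m

Load 1 — point force P=11 kN at a=6 m (b=L-a=4):
  y_1 = -Pbx(L²-b²-x²)/(6LEI)  [x≤a] = -11·4·(5/2)·(10²-4²-(5/2)²)/(6·10·200000) = -3421/4800000 m
Load 2 — uniform load w=11 kN/m over full span:
  y_2 = -wx(L³-2Lx²+x³)/(24EI) = -11·(5/2)·(10³-2·10·(5/2)²+(5/2)³)/(24·200000) = -209/40960 m
Superposition: y = Σ y_i = -446611/76800000 m ≈ -0.005815 m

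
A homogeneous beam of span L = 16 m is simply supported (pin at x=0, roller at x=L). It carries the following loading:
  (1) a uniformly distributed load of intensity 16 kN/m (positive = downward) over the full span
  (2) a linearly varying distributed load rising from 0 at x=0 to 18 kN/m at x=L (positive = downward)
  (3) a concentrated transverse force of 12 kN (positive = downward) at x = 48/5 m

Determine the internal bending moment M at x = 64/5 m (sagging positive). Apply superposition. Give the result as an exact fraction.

M(64/5) = 71488/125 kN·m

Load 1 — uniform load w=16 kN/m over full span:
  M_1 = wx(L-x)/2 = 16·(64/5)·(16-(64/5))/2 = 8192/25 kN·m
Load 2 — triangular load w₀=18 kN/m (0→w₀ over full span):
  M_2 = w₀Lx/6 - w₀x³/(6L) = 18·16·(64/5)/6 - 18·(64/5)³/(6·16) = 27648/125 kN·m
Load 3 — point force P=12 kN at a=48/5 m (b=L-a=32/5):
  M_3 = Pa(L-x)/L  [x>a] = 12·(48/5)·(16-(64/5))/16 = 576/25 kN·m
Superposition: M = Σ M_i = 71488/125 kN·m ≈ 571.904000 kN·m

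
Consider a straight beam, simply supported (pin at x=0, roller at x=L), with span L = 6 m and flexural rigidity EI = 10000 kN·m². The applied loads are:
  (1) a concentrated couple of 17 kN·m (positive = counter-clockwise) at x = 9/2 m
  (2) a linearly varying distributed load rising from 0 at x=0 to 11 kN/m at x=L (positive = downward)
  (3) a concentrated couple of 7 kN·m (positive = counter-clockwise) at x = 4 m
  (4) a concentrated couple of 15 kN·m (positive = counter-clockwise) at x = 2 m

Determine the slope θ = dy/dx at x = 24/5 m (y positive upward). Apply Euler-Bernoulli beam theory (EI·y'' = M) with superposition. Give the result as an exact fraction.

θ(24/5) = 1460113/300000000 rad

Load 1 — applied couple M₀=17 kN·m at a=9/2 m (b=L-a=3/2):
  θ_1 = (M₀x²/(2L)-M₀(x-a)+C₁)/EI  [x>a] with C₁=M₀(3b²-L²)/(6L)=-221/16 = (17·(24/5)²/(2·6)-17·((24/5)-(9/2))+(-221/16))/10000 = 5491/4000000 rad
Load 2 — triangular load w₀=11 kN/m (0→w₀ over full span):
  θ_2 = -w₀(7L⁴-30L²x²+15x⁴)/(360LEI) = -11·(7·6⁴-30·6²·(24/5)²+15·(24/5)⁴)/(360·6·10000) = 24981/6250000 rad
Load 3 — applied couple M₀=7 kN·m at a=4 m (b=L-a=2):
  θ_3 = (M₀x²/(2L)-M₀(x-a)+C₁)/EI  [x>a] with C₁=M₀(3b²-L²)/(6L)=-14/3 = (7·(24/5)²/(2·6)-7·((24/5)-4)+(-14/3))/10000 = 119/375000 rad
Load 4 — applied couple M₀=15 kN·m at a=2 m (b=L-a=4):
  θ_4 = (M₀x²/(2L)-M₀(x-a)+C₁)/EI  [x>a] with C₁=M₀(3b²-L²)/(6L)=5 = (15·(24/5)²/(2·6)-15·((24/5)-2)+5)/10000 = -41/50000 rad
Superposition: θ = Σ θ_i = 1460113/300000000 rad ≈ 0.004867 rad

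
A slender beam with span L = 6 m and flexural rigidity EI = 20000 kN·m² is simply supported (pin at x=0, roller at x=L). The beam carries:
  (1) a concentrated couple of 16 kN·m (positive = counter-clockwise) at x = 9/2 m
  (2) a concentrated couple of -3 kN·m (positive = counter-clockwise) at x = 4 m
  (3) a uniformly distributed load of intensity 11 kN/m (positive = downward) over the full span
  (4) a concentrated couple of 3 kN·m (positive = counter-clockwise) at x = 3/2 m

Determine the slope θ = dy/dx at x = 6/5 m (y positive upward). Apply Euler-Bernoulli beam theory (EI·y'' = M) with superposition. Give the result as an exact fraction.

θ(6/5) = -170851/40000000 rad

Load 1 — applied couple M₀=16 kN·m at a=9/2 m (b=L-a=3/2):
  θ_1 = (M₀x²/(2L)+C₁)/EI  [x≤a] with C₁=M₀(3b²-L²)/(6L)=-13 = (16·(6/5)²/(2·6)+(-13))/20000 = -277/500000 rad
Load 2 — applied couple M₀=-3 kN·m at a=4 m (b=L-a=2):
  θ_2 = (M₀x²/(2L)+C₁)/EI  [x≤a] with C₁=M₀(3b²-L²)/(6L)=2 = ((-3)·(6/5)²/(2·6)+2)/20000 = 41/500000 rad
Load 3 — uniform load w=11 kN/m over full span:
  θ_3 = -w(L³-6Lx²+4x³)/(24EI) = -11·(6³-6·6·(6/5)²+4·(6/5)³)/(24·20000) = -9801/2500000 rad
Load 4 — applied couple M₀=3 kN·m at a=3/2 m (b=L-a=9/2):
  θ_4 = (M₀x²/(2L)+C₁)/EI  [x≤a] with C₁=M₀(3b²-L²)/(6L)=33/16 = (3·(6/5)²/(2·6)+(33/16))/20000 = 969/8000000 rad
Superposition: θ = Σ θ_i = -170851/40000000 rad ≈ -0.004271 rad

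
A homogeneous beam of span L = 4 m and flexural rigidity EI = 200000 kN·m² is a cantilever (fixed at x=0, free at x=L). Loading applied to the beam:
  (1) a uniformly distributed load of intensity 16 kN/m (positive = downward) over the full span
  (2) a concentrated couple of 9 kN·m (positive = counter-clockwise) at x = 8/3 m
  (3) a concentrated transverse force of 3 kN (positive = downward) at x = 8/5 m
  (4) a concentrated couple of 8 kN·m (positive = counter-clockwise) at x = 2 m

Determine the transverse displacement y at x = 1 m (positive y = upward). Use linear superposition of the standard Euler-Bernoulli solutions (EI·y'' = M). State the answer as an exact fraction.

y(1) = -237/1000000 m

Load 1 — uniform load w=16 kN/m over full span:
  y_1 = -wx²(x²-4Lx+6L²)/(24EI) = -16·1²·(1²-4·4·1+6·4²)/(24·200000) = -27/100000 m
Load 2 — applied couple M₀=9 kN·m at a=8/3 m (b=L-a=4/3):
  y_2 = M₀x²/(2EI)  [x≤a] = 9·1²/(2·200000) = 9/400000 m
Load 3 — point force P=3 kN at a=8/5 m (b=L-a=12/5):
  y_3 = -Px²(3a-x)/(6EI)  [x≤a] = -3·1²·(3·(8/5)-1)/(6·200000) = -19/2000000 m
Load 4 — applied couple M₀=8 kN·m at a=2 m (b=L-a=2):
  y_4 = M₀x²/(2EI)  [x≤a] = 8·1²/(2·200000) = 1/50000 m
Superposition: y = Σ y_i = -237/1000000 m ≈ -0.000237 m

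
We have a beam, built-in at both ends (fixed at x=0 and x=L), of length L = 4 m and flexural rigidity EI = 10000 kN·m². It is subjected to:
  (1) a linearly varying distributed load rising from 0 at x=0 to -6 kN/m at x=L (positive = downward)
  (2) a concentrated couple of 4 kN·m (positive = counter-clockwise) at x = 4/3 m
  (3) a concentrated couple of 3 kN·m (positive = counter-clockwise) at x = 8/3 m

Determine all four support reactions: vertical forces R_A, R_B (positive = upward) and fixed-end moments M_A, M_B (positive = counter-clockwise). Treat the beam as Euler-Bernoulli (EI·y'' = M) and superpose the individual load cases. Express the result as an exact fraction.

Load 1 — triangular load w₀=-6 kN/m (0→w₀ over full span):
  R_A = 3w₀L/20 = 3·(-6)·4/20 = -18/5 kN
  M_A = w₀L²/30 = (-6)·4²/30 = -16/5 kN·m
  R_B = 7w₀L/20 = 7·(-6)·4/20 = -42/5 kN
  M_B = -w₀L²/20 = -(-6)·4²/20 = 24/5 kN·m
Load 2 — applied couple M₀=4 kN·m at a=4/3 m (b=L-a=8/3):
  R_A = 6M₀ab/L³ = 6·4·(4/3)·(8/3)/4³ = 4/3 kN
  M_A = M₀b(2a-b)/L² = 4·(8/3)·(2·(4/3)-(8/3))/4² = 0 kN·m
  R_B = -6M₀ab/L³ = -6·4·(4/3)·(8/3)/4³ = -4/3 kN
  M_B = M₀a(2b-a)/L² = 4·(4/3)·(2·(8/3)-(4/3))/4² = 4/3 kN·m
Load 3 — applied couple M₀=3 kN·m at a=8/3 m (b=L-a=4/3):
  R_A = 6M₀ab/L³ = 6·3·(8/3)·(4/3)/4³ = 1 kN
  M_A = M₀b(2a-b)/L² = 3·(4/3)·(2·(8/3)-(4/3))/4² = 1 kN·m
  R_B = -6M₀ab/L³ = -6·3·(8/3)·(4/3)/4³ = -1 kN
  M_B = M₀a(2b-a)/L² = 3·(8/3)·(2·(4/3)-(8/3))/4² = 0 kN·m
Superposition: R_A = -19/15 kN, M_A = -11/5 kN·m, R_B = -161/15 kN, M_B = 92/15 kN·m

R_A = -19/15 kN, M_A = -11/5 kN·m, R_B = -161/15 kN, M_B = 92/15 kN·m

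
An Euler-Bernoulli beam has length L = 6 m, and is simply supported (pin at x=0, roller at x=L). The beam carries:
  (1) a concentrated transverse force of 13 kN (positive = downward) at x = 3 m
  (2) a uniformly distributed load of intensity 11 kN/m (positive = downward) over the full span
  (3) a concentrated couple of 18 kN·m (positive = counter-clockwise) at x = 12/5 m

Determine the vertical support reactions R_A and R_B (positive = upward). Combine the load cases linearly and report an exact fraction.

Load 1 — point force P=13 kN at a=3 m (b=L-a=3):
  R_A = Pb/L = 13·3/6 = 13/2 kN
  R_B = Pa/L = 13·3/6 = 13/2 kN
Load 2 — uniform load w=11 kN/m over full span:
  R_A = wL/2 = 11·6/2 = 33 kN
  R_B = wL/2 = 11·6/2 = 33 kN
Load 3 — applied couple M₀=18 kN·m at a=12/5 m (b=L-a=18/5):
  R_A = M₀/L = 18/6 = 3 kN
  R_B = -M₀/L = -18/6 = -3 kN
Superposition: R_A = 85/2 kN, R_B = 73/2 kN

R_A = 85/2 kN, R_B = 73/2 kN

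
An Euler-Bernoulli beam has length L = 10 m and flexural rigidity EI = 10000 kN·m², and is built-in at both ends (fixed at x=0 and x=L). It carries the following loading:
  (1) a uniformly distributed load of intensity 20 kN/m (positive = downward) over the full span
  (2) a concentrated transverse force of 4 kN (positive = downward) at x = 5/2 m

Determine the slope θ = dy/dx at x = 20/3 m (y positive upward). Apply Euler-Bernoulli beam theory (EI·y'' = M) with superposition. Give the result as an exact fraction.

Load 1 — uniform load w=20 kN/m over full span:
  θ_1 = -wx(L-x)(L-2x)/(12EI) = -20·(20/3)·(10-(20/3))·(10-2·(20/3))/(12·10000) = 1/81 rad
Load 2 — point force P=4 kN at a=5/2 m (b=L-a=15/2):
  θ_2 = Pa²(L-x)(2bL-(3b+a)(L-x))/(2L³EI)  [x>a] = 4·(5/2)²·(10-(20/3))·(2·(15/2)·10-(3·(15/2)+(5/2))·(10-(20/3)))/(2·10³·10000) = 1/3600 rad
Superposition: θ = Σ θ_i = 409/32400 rad ≈ 0.012623 rad

θ(20/3) = 409/32400 rad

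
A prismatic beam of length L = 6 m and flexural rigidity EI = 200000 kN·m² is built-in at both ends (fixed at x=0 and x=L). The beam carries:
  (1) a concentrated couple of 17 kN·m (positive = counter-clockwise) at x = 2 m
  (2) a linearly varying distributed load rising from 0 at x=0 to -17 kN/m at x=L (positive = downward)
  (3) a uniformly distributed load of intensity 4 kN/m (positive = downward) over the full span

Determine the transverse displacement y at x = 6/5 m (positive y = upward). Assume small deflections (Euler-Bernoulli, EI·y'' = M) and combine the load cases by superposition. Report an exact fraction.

Load 1 — applied couple M₀=17 kN·m at a=2 m (b=L-a=4):
  y_1 = (R_Ax³/6 - M_Ax²/2)/EI  [x≤a] with R_A=34/9, M_A=0 = ((34/9)·(6/5)³/6 - 0·(6/5)²/2)/200000 = 17/3125000 m
Load 2 — triangular load w₀=-17 kN/m (0→w₀ over full span):
  y_2 = -w₀x²(L-x)²(x+2L)/(120LEI) = -(-17)·(6/5)²·(6-(6/5))²·((6/5)+2·6)/(120·6·200000) = 5049/97656250 m
Load 3 — uniform load w=4 kN/m over full span:
  y_3 = -wx²(L-x)²/(24EI) = -4·(6/5)²·(6-(6/5))²/(24·200000) = -54/1953125 m
Superposition: y = Σ y_i = 11521/390625000 m ≈ 0.000029 m

y(6/5) = 11521/390625000 m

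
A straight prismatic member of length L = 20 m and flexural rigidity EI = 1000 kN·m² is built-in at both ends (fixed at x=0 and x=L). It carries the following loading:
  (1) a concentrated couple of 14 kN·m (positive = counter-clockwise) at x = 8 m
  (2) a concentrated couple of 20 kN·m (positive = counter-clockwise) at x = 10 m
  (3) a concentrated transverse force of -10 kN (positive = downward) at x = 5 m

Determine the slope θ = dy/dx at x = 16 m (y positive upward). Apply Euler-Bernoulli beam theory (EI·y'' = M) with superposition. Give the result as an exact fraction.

θ(16) = -5357/125000 rad

Load 1 — applied couple M₀=14 kN·m at a=8 m (b=L-a=12):
  θ_1 = (R_Ax²/2 - M_Ax - M₀(x-a))/EI  [x>a] with R_A=126/125, M_A=42/25 = ((126/125)·16²/2 - (42/25)·16 - 14·(16-8))/1000 = -154/15625 rad
Load 2 — applied couple M₀=20 kN·m at a=10 m (b=L-a=10):
  θ_2 = (R_Ax²/2 - M_Ax - M₀(x-a))/EI  [x>a] with R_A=3/2, M_A=5 = ((3/2)·16²/2 - 5·16 - 20·(16-10))/1000 = -1/125 rad
Load 3 — point force P=-10 kN at a=5 m (b=L-a=15):
  θ_3 = Pa²(L-x)(2bL-(3b+a)(L-x))/(2L³EI)  [x>a] = (-10)·5²·(20-16)·(2·15·20-(3·15+5)·(20-16))/(2·20³·1000) = -1/40 rad
Superposition: θ = Σ θ_i = -5357/125000 rad ≈ -0.042856 rad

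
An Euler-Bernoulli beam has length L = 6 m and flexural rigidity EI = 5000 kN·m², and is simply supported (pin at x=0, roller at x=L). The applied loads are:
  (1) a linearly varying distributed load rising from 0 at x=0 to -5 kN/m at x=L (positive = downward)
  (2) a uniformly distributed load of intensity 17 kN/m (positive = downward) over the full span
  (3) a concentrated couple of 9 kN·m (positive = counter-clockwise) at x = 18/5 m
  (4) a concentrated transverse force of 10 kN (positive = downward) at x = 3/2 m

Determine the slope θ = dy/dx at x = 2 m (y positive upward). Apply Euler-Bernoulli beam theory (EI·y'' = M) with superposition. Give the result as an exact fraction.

Load 1 — triangular load w₀=-5 kN/m (0→w₀ over full span):
  θ_1 = -w₀(7L⁴-30L²x²+15x⁴)/(360LEI) = -(-5)·(7·6⁴-30·6²·2²+15·2⁴)/(360·6·5000) = 13/5625 rad
Load 2 — uniform load w=17 kN/m over full span:
  θ_2 = -w(L³-6Lx²+4x³)/(24EI) = -17·(6³-6·6·2²+4·2³)/(24·5000) = -221/15000 rad
Load 3 — applied couple M₀=9 kN·m at a=18/5 m (b=L-a=12/5):
  θ_3 = (M₀x²/(2L)+C₁)/EI  [x≤a] with C₁=M₀(3b²-L²)/(6L)=-117/25 = (9·2²/(2·6)+(-117/25))/5000 = -21/62500 rad
Load 4 — point force P=10 kN at a=3/2 m (b=L-a=9/2):
  θ_4 = -Pa(2L²-6Lx+3x²+a²)/(6LEI)  [x>a] = -10·(3/2)·(2·6²-6·6·2+3·2²+(3/2)²)/(6·6·5000) = -19/16000 rad
Superposition: θ = Σ θ_i = -251023/18000000 rad ≈ -0.013946 rad

θ(2) = -251023/18000000 rad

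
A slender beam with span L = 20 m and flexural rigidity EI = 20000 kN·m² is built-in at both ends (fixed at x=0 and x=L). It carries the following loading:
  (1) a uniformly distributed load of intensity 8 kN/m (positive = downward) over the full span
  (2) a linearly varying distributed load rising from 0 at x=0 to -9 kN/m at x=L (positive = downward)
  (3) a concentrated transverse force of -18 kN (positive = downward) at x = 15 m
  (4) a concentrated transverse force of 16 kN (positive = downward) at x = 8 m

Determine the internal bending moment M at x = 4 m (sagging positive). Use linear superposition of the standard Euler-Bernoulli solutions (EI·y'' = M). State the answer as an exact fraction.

Load 1 — uniform load w=8 kN/m over full span:
  M_1 = wLx/2 - wL²/12 - wx²/2 = 8·20·4/2 - 8·20²/12 - 8·4²/2 = -32/3 kN·m
Load 2 — triangular load w₀=-9 kN/m (0→w₀ over full span):
  M_2 = 3w₀Lx/20 - w₀L²/30 - w₀x³/(6L) = 3·(-9)·20·4/20 - (-9)·20²/30 - (-9)·4³/(6·20) = 84/5 kN·m
Load 3 — point force P=-18 kN at a=15 m (b=L-a=5):
  M_3 = Pb²(3a+b)x/L³ - Pab²/L²  [x≤a] = (-18)·5²·(3·15+5)·4/20³ - (-18)·15·5²/20² = 45/8 kN·m
Load 4 — point force P=16 kN at a=8 m (b=L-a=12):
  M_4 = Pb²(3a+b)x/L³ - Pab²/L²  [x≤a] = 16·12²·(3·8+12)·4/20³ - 16·8·12²/20² = -576/125 kN·m
Superposition: M = Σ M_i = 21451/3000 kN·m ≈ 7.150333 kN·m

M(4) = 21451/3000 kN·m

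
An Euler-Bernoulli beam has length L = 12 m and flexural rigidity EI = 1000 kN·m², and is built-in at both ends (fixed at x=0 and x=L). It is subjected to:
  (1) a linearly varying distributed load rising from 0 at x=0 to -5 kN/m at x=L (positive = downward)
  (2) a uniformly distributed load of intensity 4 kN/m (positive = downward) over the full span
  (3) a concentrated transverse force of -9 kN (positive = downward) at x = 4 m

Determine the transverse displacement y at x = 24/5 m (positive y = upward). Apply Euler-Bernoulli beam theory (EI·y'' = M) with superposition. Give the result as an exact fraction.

y(24/5) = -6804/390625 m

Load 1 — triangular load w₀=-5 kN/m (0→w₀ over full span):
  y_1 = -w₀x²(L-x)²(x+2L)/(120LEI) = -(-5)·(24/5)²·(12-(24/5))²·((24/5)+2·12)/(120·12·1000) = 46656/390625 m
Load 2 — uniform load w=4 kN/m over full span:
  y_2 = -wx²(L-x)²/(24EI) = -4·(24/5)²·(12-(24/5))²/(24·1000) = -15552/78125 m
Load 3 — point force P=-9 kN at a=4 m (b=L-a=8):
  y_3 = -Pa²(L-x)²(3bL-(3b+a)(L-x))/(6L³EI)  [x>a] = -(-9)·4²·(12-(24/5))²·(3·8·12-(3·8+4)·(12-(24/5)))/(6·12³·1000) = 972/15625 m
Superposition: y = Σ y_i = -6804/390625 m ≈ -0.017418 m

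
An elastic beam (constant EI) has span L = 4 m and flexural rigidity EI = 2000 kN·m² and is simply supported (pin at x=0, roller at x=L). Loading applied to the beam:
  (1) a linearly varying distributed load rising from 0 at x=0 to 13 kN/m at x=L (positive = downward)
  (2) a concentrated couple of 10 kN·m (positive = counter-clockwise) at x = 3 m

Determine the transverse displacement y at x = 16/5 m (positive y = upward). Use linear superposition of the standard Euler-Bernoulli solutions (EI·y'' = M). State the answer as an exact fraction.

y(16/5) = -271953/31250000 m

Load 1 — triangular load w₀=13 kN/m (0→w₀ over full span):
  y_1 = -w₀x(7L⁴-10L²x²+3x⁴)/(360LEI) = -13·(16/5)·(7·4⁴-10·4²·(16/5)²+3·(16/5)⁴)/(360·4·2000) = -13208/1953125 m
Load 2 — applied couple M₀=10 kN·m at a=3 m (b=L-a=1):
  y_2 = (M₀x³/(6L)-M₀(x-a)²/2+C₁x)/EI  [x>a] with C₁=M₀(3b²-L²)/(6L)=-65/12 = (10·(16/5)³/(6·4)-10·((16/5)-3)²/2+(-65/12)·(16/5))/2000 = -97/50000 m
Superposition: y = Σ y_i = -271953/31250000 m ≈ -0.008702 m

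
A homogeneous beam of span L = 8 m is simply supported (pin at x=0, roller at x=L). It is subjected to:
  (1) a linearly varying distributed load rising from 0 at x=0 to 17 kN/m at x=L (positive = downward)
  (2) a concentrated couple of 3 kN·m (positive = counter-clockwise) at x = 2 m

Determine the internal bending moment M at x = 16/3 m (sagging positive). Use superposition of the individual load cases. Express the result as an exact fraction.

M(16/3) = 5359/81 kN·m

Load 1 — triangular load w₀=17 kN/m (0→w₀ over full span):
  M_1 = w₀Lx/6 - w₀x³/(6L) = 17·8·(16/3)/6 - 17·(16/3)³/(6·8) = 5440/81 kN·m
Load 2 — applied couple M₀=3 kN·m at a=2 m (b=L-a=6):
  M_2 = M₀x/L - M₀  [x>a] = 3·(16/3)/8 - 3 = -1 kN·m
Superposition: M = Σ M_i = 5359/81 kN·m ≈ 66.160494 kN·m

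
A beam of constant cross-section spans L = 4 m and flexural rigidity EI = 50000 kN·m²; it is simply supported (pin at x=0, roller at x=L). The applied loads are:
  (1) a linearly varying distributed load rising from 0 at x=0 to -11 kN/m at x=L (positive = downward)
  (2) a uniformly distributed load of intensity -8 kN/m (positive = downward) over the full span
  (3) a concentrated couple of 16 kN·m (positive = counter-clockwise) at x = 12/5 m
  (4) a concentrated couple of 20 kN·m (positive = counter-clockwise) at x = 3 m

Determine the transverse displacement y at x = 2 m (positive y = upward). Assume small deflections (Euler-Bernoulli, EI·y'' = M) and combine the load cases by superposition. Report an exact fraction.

y(2) = 303/625000 m

Load 1 — triangular load w₀=-11 kN/m (0→w₀ over full span):
  y_1 = -w₀x(7L⁴-10L²x²+3x⁴)/(360LEI) = -(-11)·2·(7·4⁴-10·4²·2²+3·2⁴)/(360·4·50000) = 11/30000 m
Load 2 — uniform load w=-8 kN/m over full span:
  y_2 = -wx(L³-2Lx²+x³)/(24EI) = -(-8)·2·(4³-2·4·2²+2³)/(24·50000) = 1/1875 m
Load 3 — applied couple M₀=16 kN·m at a=12/5 m (b=L-a=8/5):
  y_3 = (M₀x³/(6L)+C₁x)/EI  [x≤a] with C₁=M₀(3b²-L²)/(6L)=-416/75 = (16·2³/(6·4)+(-416/75)·2)/50000 = -9/78125 m
Load 4 — applied couple M₀=20 kN·m at a=3 m (b=L-a=1):
  y_4 = (M₀x³/(6L)+C₁x)/EI  [x≤a] with C₁=M₀(3b²-L²)/(6L)=-65/6 = (20·2³/(6·4)+(-65/6)·2)/50000 = -3/10000 m
Superposition: y = Σ y_i = 303/625000 m ≈ 0.000485 m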